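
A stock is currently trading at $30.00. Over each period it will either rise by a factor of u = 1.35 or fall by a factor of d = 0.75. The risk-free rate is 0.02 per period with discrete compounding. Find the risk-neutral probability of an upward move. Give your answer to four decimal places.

Risk-neutral probability p = (1 + 0.02 − 0.75)/(1.35 − 0.75) = 0.2700/0.6000 = 0.4500

p = 0.4500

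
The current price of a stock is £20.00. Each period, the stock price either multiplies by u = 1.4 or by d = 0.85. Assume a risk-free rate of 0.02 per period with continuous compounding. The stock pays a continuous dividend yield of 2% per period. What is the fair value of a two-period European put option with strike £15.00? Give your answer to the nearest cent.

£0.28

Per-period risk-free factor R = e^0.02 = 1.0202; dividend-adjusted growth = e^(0.02−0.02) = 1.0000.
Risk-neutral probability p = (1.0000 − 0.85)/(1.4 − 0.85) = 0.1500/0.5500 = 0.2727
Terminal stock prices: S_uu = 39.2, S_ud = 23.8, S_dd = 14.45
Terminal payoffs (K − S): max(-24.2, 0) = 0, max(-8.8, 0) = 0, max(0.55, 0) = 0.55
Node u (S = 28): V_u = e^(−0.02)·[0.2727·0.0000 + 0.7273·0.0000] = 0.0000
Node d (S = 17): V_d = e^(−0.02)·[0.2727·0.0000 + 0.7273·0.5500] = 0.3921
Node 0 (S = 20): V_0 = e^(−0.02)·[0.2727·0.0000 + 0.7273·0.3921] = 0.2795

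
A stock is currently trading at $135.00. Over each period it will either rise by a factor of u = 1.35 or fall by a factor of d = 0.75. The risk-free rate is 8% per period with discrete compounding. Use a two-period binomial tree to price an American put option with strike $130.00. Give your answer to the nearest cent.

$11.98

Risk-neutral probability p = (1 + 0.08 − 0.75)/(1.35 − 0.75) = 0.3300/0.6000 = 0.5500
Terminal stock prices: S_uu = 246, S_ud = 136.7, S_dd = 75.94
Terminal payoffs (K − S): max(-116, 0) = 0, max(-6.688, 0) = 0, max(54.06, 0) = 54.06
Node u (S = 182.2): continuation = 1/1.08·[0.5500·0.0000 + 0.4500·0.0000] = 0.0000; exercise value = 0.0000 ≤ continuation, so V_u = 0.0000
Node d (S = 101.2): continuation = 1/1.08·[0.5500·0.0000 + 0.4500·54.0625] = 22.5260; exercise value = 28.7500 > continuation, so V_d = 28.7500 (exercise)
Node 0 (S = 135): continuation = 1/1.08·[0.5500·0.0000 + 0.4500·28.7500] = 11.9792; exercise value = 0.0000 ≤ continuation, so V_0 = 11.9792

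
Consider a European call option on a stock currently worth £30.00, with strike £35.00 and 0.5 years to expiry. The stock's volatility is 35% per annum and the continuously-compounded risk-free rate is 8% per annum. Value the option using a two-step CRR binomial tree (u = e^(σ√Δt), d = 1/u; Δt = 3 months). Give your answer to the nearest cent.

£1.92

CRR parameters: u = e^(σ√Δt) = e^(0.35·√0.25) = 1.1912, d = 1/u = 0.8395
Per-period rate: rΔt = 0.08·0.25 = 0.02, so R = e^0.02 = 1.0202
Risk-neutral probability p = (e^0.02 − 0.8395)/(1.1912 − 0.8395) = 0.1807/0.3518 = 0.5138
Terminal stock prices: S_uu = 42.57, S_ud = 30, S_dd = 21.14
Terminal payoffs (S − K): max(7.572, 0) = 7.572, max(-5, 0) = 0, max(-13.86, 0) = 0
Node u (S = 35.74): V_u = e^(−0.02)·[0.5138·7.5720 + 0.4862·0.0000] = 3.8134
Node d (S = 25.18): V_d = e^(−0.02)·[0.5138·0.0000 + 0.4862·0.0000] = 0.0000
Node 0 (S = 30): V_0 = e^(−0.02)·[0.5138·3.8134 + 0.4862·0.0000] = 1.9205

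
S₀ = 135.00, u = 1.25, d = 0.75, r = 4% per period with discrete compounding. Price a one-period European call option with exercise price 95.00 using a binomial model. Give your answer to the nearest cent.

Risk-neutral probability p = (1 + 0.04 − 0.75)/(1.25 − 0.75) = 0.2900/0.5000 = 0.5800
Terminal stock prices: S_u = 168.8, S_d = 101.2
Terminal payoffs (S − K): max(73.75, 0) = 73.75, max(6.25, 0) = 6.25
Node 0 (S = 135): V_0 = 1/1.04·[0.5800·73.7500 + 0.4200·6.2500] = 43.6538

43.65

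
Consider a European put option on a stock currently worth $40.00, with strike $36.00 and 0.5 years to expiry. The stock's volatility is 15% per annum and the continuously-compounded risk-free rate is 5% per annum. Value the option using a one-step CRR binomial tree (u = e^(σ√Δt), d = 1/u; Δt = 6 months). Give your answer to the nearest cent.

CRR parameters: u = e^(σ√Δt) = e^(0.15·√0.5) = 1.1119, d = 1/u = 0.8994
Per-period rate: rΔt = 0.05·0.5 = 0.025, so R = e^0.025 = 1.0253
Risk-neutral probability p = (e^0.025 − 0.8994)/(1.1119 − 0.8994) = 0.1259/0.2125 = 0.5926
Terminal stock prices: S_u = 44.48, S_d = 35.97
Terminal payoffs (K − S): max(-8.476, 0) = 0, max(0.02539, 0) = 0.02539
Node 0 (S = 40): V_0 = e^(−0.025)·[0.5926·0.0000 + 0.4074·0.0254] = 0.0101

$0.01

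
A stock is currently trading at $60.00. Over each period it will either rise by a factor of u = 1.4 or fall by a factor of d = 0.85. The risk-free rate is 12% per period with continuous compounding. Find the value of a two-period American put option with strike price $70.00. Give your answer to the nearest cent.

$10.00

Risk-neutral probability p = (e^0.12 − 0.85)/(1.4 − 0.85) = 0.2775/0.5500 = 0.5045
Terminal stock prices: S_uu = 117.6, S_ud = 71.4, S_dd = 43.35
Terminal payoffs (K − S): max(-47.6, 0) = 0, max(-1.4, 0) = 0, max(26.65, 0) = 26.65
Node u (S = 84): continuation = e^(−0.12)·[0.5045·0.0000 + 0.4955·0.0000] = 0.0000; exercise value = 0.0000 ≤ continuation, so V_u = 0.0000
Node d (S = 51): continuation = e^(−0.12)·[0.5045·0.0000 + 0.4955·26.6500] = 11.7109; exercise value = 19.0000 > continuation, so V_d = 19.0000 (exercise)
Node 0 (S = 60): continuation = e^(−0.12)·[0.5045·0.0000 + 0.4955·19.0000] = 8.3492; exercise value = 10.0000 > continuation, so V_0 = 10.0000 (exercise)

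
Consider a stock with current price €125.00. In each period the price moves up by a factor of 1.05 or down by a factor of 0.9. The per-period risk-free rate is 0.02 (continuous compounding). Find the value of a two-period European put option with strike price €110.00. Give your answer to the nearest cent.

Risk-neutral probability p = (e^0.02 − 0.9)/(1.05 − 0.9) = 0.1202/0.1500 = 0.8013
Terminal stock prices: S_uu = 137.8, S_ud = 118.1, S_dd = 101.2
Terminal payoffs (K − S): max(-27.81, 0) = 0, max(-8.125, 0) = 0, max(8.75, 0) = 8.75
Node u (S = 131.2): V_u = e^(−0.02)·[0.8013·0.0000 + 0.1987·0.0000] = 0.0000
Node d (S = 112.5): V_d = e^(−0.02)·[0.8013·0.0000 + 0.1987·8.7500] = 1.7038
Node 0 (S = 125): V_0 = e^(−0.02)·[0.8013·0.0000 + 0.1987·1.7038] = 0.3318

€0.33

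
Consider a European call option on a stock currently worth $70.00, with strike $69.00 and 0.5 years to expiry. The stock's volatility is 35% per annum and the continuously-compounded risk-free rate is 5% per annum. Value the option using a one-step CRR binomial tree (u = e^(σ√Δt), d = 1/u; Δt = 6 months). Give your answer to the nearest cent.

CRR parameters: u = e^(σ√Δt) = e^(0.35·√0.5) = 1.2808, d = 1/u = 0.7808
Per-period rate: rΔt = 0.05·0.5 = 0.025, so R = e^0.025 = 1.0253
Risk-neutral probability p = (e^0.025 − 0.7808)/(1.2808 − 0.7808) = 0.2446/0.5000 = 0.4891
Terminal stock prices: S_u = 89.66, S_d = 54.65
Terminal payoffs (S − K): max(20.66, 0) = 20.66, max(-14.35, 0) = 0
Node 0 (S = 70): V_0 = e^(−0.025)·[0.4891·20.6562 + 0.5109·0.0000] = 9.8529

$9.85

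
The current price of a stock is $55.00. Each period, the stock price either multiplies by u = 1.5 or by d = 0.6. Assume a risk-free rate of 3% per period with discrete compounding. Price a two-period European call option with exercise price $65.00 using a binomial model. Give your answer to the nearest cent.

$12.64

Risk-neutral probability p = (1 + 0.03 − 0.6)/(1.5 − 0.6) = 0.4300/0.9000 = 0.4778
Terminal stock prices: S_uu = 123.8, S_ud = 49.5, S_dd = 19.8
Terminal payoffs (S − K): max(58.75, 0) = 58.75, max(-15.5, 0) = 0, max(-45.2, 0) = 0
Node u (S = 82.5): V_u = 1/1.03·[0.4778·58.7500 + 0.5222·0.0000] = 27.2519
Node d (S = 33): V_d = 1/1.03·[0.4778·0.0000 + 0.5222·0.0000] = 0.0000
Node 0 (S = 55): V_0 = 1/1.03·[0.4778·27.2519 + 0.5222·0.0000] = 12.6411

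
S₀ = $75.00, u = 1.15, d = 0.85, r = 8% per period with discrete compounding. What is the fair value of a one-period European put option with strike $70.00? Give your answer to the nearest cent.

$1.35

Risk-neutral probability p = (1 + 0.08 − 0.85)/(1.15 − 0.85) = 0.2300/0.3000 = 0.7667
Terminal stock prices: S_u = 86.25, S_d = 63.75
Terminal payoffs (K − S): max(-16.25, 0) = 0, max(6.25, 0) = 6.25
Node 0 (S = 75): V_0 = 1/1.08·[0.7667·0.0000 + 0.2333·6.2500] = 1.3503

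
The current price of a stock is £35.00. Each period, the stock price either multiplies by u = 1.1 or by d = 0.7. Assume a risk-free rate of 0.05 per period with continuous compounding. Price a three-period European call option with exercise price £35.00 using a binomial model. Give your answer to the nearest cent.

Risk-neutral probability p = (e^0.05 − 0.7)/(1.1 − 0.7) = 0.3513/0.4000 = 0.8782
Terminal stock prices: S_uuu = 46.59, S_uud = 29.65, S_udd = 18.86, S_ddd = 12
Terminal payoffs (S − K): max(11.59, 0) = 11.59, max(-5.355, 0) = 0, max(-16.14, 0) = 0, max(-23, 0) = 0
Node uu (S = 42.35): V_uu = e^(−0.05)·[0.8782·11.5850 + 0.1218·0.0000] = 9.6775
Node ud (S = 26.95): V_ud = e^(−0.05)·[0.8782·0.0000 + 0.1218·0.0000] = 0.0000
Node dd (S = 17.15): V_dd = e^(−0.05)·[0.8782·0.0000 + 0.1218·0.0000] = 0.0000
Node u (S = 38.5): V_u = e^(−0.05)·[0.8782·9.6775 + 0.1218·0.0000] = 8.0841
Node d (S = 24.5): V_d = e^(−0.05)·[0.8782·0.0000 + 0.1218·0.0000] = 0.0000
Node 0 (S = 35): V_0 = e^(−0.05)·[0.8782·8.0841 + 0.1218·0.0000] = 6.7530

£6.75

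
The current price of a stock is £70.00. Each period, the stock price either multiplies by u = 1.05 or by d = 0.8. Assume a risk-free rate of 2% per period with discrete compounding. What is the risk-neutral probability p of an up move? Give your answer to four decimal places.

p = 0.8800

Risk-neutral probability p = (1 + 0.02 − 0.8)/(1.05 − 0.8) = 0.2200/0.2500 = 0.8800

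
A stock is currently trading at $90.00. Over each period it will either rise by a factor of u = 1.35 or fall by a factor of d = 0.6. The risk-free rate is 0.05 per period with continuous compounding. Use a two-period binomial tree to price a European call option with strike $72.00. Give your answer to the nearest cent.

Risk-neutral probability p = (e^0.05 − 0.6)/(1.35 − 0.6) = 0.4513/0.7500 = 0.6017
Terminal stock prices: S_uu = 164, S_ud = 72.9, S_dd = 32.4
Terminal payoffs (S − K): max(92.03, 0) = 92.03, max(0.9, 0) = 0.9, max(-39.6, 0) = 0
Node u (S = 121.5): V_u = e^(−0.05)·[0.6017·92.0250 + 0.3983·0.9000] = 53.0115
Node d (S = 54): V_d = e^(−0.05)·[0.6017·0.9000 + 0.3983·0.0000] = 0.5151
Node 0 (S = 90): V_0 = e^(−0.05)·[0.6017·53.0115 + 0.3983·0.5151] = 30.5363

$30.54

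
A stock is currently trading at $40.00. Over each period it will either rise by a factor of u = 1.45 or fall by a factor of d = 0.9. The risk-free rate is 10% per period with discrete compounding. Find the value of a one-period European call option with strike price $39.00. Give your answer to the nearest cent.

Risk-neutral probability p = (1 + 0.1 − 0.9)/(1.45 − 0.9) = 0.2000/0.5500 = 0.3636
Terminal stock prices: S_u = 58, S_d = 36
Terminal payoffs (S − K): max(19, 0) = 19, max(-3, 0) = 0
Node 0 (S = 40): V_0 = 1/1.1·[0.3636·19.0000 + 0.6364·0.0000] = 6.2810

$6.28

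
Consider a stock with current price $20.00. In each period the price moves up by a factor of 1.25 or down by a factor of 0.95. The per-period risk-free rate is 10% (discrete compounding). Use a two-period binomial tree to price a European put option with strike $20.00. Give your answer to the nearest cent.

Risk-neutral probability p = (1 + 0.1 − 0.95)/(1.25 − 0.95) = 0.1500/0.3000 = 0.5000
Terminal stock prices: S_uu = 31.25, S_ud = 23.75, S_dd = 18.05
Terminal payoffs (K − S): max(-11.25, 0) = 0, max(-3.75, 0) = 0, max(1.95, 0) = 1.95
Node u (S = 25): V_u = 1/1.1·[0.5000·0.0000 + 0.5000·0.0000] = 0.0000
Node d (S = 19): V_d = 1/1.1·[0.5000·0.0000 + 0.5000·1.9500] = 0.8864
Node 0 (S = 20): V_0 = 1/1.1·[0.5000·0.0000 + 0.5000·0.8864] = 0.4029

$0.40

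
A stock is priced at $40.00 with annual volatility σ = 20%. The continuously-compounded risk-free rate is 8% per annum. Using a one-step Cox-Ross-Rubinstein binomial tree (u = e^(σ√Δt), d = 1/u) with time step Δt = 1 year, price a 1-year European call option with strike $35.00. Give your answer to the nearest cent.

CRR parameters: u = e^(σ√Δt) = e^(0.2·√1) = 1.2214, d = 1/u = 0.8187
Per-period rate: rΔt = 0.08·1 = 0.08, so R = e^0.08 = 1.0833
Risk-neutral probability p = (e^0.08 − 0.8187)/(1.2214 − 0.8187) = 0.2646/0.4027 = 0.6570
Terminal stock prices: S_u = 48.86, S_d = 32.75
Terminal payoffs (S − K): max(13.86, 0) = 13.86, max(-2.251, 0) = 0
Node 0 (S = 40): V_0 = e^(−0.08)·[0.6570·13.8561 + 0.3430·0.0000] = 8.4036

$8.40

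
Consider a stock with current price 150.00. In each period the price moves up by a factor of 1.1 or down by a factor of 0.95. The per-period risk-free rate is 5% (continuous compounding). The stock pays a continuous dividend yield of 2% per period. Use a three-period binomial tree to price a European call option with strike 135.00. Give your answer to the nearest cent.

25.62

Per-period risk-free factor R = e^0.05 = 1.0513; dividend-adjusted growth = e^(0.05−0.02) = 1.0305.
Risk-neutral probability p = (1.0305 − 0.95)/(1.1 − 0.95) = 0.0805/0.1500 = 0.5364
Terminal stock prices: S_uuu = 199.7, S_uud = 172.4, S_udd = 148.9, S_ddd = 128.6
Terminal payoffs (S − K): max(64.65, 0) = 64.65, max(37.43, 0) = 37.43, max(13.91, 0) = 13.91, max(-6.394, 0) = 0
Node uu (S = 181.5): V_uu = e^(−0.05)·[0.5364·64.6500 + 0.4636·37.4250] = 49.4901
Node ud (S = 156.8): V_ud = e^(−0.05)·[0.5364·37.4250 + 0.4636·13.9125] = 25.2302
Node dd (S = 135.4): V_dd = e^(−0.05)·[0.5364·13.9125 + 0.4636·0.0000] = 7.0982
Node u (S = 165): V_u = e^(−0.05)·[0.5364·49.4901 + 0.4636·25.2302] = 36.3772
Node d (S = 142.5): V_d = e^(−0.05)·[0.5364·25.2302 + 0.4636·7.0982] = 16.0030
Node 0 (S = 150): V_0 = e^(−0.05)·[0.5364·36.3772 + 0.4636·16.0030] = 25.6176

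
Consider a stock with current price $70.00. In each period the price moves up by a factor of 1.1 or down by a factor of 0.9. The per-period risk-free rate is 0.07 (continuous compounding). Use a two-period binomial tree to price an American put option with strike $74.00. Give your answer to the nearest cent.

$4.00

Risk-neutral probability p = (e^0.07 − 0.9)/(1.1 − 0.9) = 0.1725/0.2000 = 0.8625
Terminal stock prices: S_uu = 84.7, S_ud = 69.3, S_dd = 56.7
Terminal payoffs (K − S): max(-10.7, 0) = 0, max(4.7, 0) = 4.7, max(17.3, 0) = 17.3
Node u (S = 77): continuation = e^(−0.07)·[0.8625·0.0000 + 0.1375·4.7000] = 0.6024; exercise value = 0.0000 ≤ continuation, so V_u = 0.6024
Node d (S = 63): continuation = e^(−0.07)·[0.8625·4.7000 + 0.1375·17.3000] = 5.9971; exercise value = 11.0000 > continuation, so V_d = 11.0000 (exercise)
Node 0 (S = 70): continuation = e^(−0.07)·[0.8625·0.6024 + 0.1375·11.0000] = 1.8943; exercise value = 4.0000 > continuation, so V_0 = 4.0000 (exercise)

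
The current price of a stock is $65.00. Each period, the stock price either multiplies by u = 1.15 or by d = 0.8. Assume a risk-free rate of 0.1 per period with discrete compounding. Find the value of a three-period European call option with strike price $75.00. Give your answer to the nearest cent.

$11.29

Risk-neutral probability p = (1 + 0.1 − 0.8)/(1.15 − 0.8) = 0.3000/0.3500 = 0.8571
Terminal stock prices: S_uuu = 98.86, S_uud = 68.77, S_udd = 47.84, S_ddd = 33.28
Terminal payoffs (S − K): max(23.86, 0) = 23.86, max(-6.23, 0) = 0, max(-27.16, 0) = 0, max(-41.72, 0) = 0
Node uu (S = 85.96): V_uu = 1/1.1·[0.8571·23.8569 + 0.1429·0.0000] = 18.5898
Node ud (S = 59.8): V_ud = 1/1.1·[0.8571·0.0000 + 0.1429·0.0000] = 0.0000
Node dd (S = 41.6): V_dd = 1/1.1·[0.8571·0.0000 + 0.1429·0.0000] = 0.0000
Node u (S = 74.75): V_u = 1/1.1·[0.8571·18.5898 + 0.1429·0.0000] = 14.4855
Node d (S = 52): V_d = 1/1.1·[0.8571·0.0000 + 0.1429·0.0000] = 0.0000
Node 0 (S = 65): V_0 = 1/1.1·[0.8571·14.4855 + 0.1429·0.0000] = 11.2874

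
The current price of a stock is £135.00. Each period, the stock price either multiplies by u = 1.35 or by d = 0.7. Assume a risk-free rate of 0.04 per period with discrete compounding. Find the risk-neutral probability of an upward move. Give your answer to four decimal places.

p = 0.5231

Risk-neutral probability p = (1 + 0.04 − 0.7)/(1.35 − 0.7) = 0.3400/0.6500 = 0.5231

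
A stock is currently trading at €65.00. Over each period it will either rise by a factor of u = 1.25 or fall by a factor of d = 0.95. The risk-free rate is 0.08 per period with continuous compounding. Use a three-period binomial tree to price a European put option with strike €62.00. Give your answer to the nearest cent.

€0.85

Risk-neutral probability p = (e^0.08 − 0.95)/(1.25 − 0.95) = 0.1333/0.3000 = 0.4443
Terminal stock prices: S_uuu = 127, S_uud = 96.48, S_udd = 73.33, S_ddd = 55.73
Terminal payoffs (K − S): max(-64.95, 0) = 0, max(-34.48, 0) = 0, max(-11.33, 0) = 0, max(6.271, 0) = 6.271
Node uu (S = 101.6): V_uu = e^(−0.08)·[0.4443·0.0000 + 0.5557·0.0000] = 0.0000
Node ud (S = 77.19): V_ud = e^(−0.08)·[0.4443·0.0000 + 0.5557·0.0000] = 0.0000
Node dd (S = 58.66): V_dd = e^(−0.08)·[0.4443·0.0000 + 0.5557·6.2706] = 3.2167
Node u (S = 81.25): V_u = e^(−0.08)·[0.4443·0.0000 + 0.5557·0.0000] = 0.0000
Node d (S = 61.75): V_d = e^(−0.08)·[0.4443·0.0000 + 0.5557·3.2167] = 1.6501
Node 0 (S = 65): V_0 = e^(−0.08)·[0.4443·0.0000 + 0.5557·1.6501] = 0.8465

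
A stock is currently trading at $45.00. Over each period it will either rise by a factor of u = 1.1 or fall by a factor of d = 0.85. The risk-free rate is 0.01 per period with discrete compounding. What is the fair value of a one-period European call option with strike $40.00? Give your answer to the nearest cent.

Risk-neutral probability p = (1 + 0.01 − 0.85)/(1.1 − 0.85) = 0.1600/0.2500 = 0.6400
Terminal stock prices: S_u = 49.5, S_d = 38.25
Terminal payoffs (S − K): max(9.5, 0) = 9.5, max(-1.75, 0) = 0
Node 0 (S = 45): V_0 = 1/1.01·[0.6400·9.5000 + 0.3600·0.0000] = 6.0198

$6.02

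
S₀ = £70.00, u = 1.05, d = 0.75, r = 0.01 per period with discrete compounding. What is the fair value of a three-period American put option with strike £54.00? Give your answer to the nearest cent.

Risk-neutral probability p = (1 + 0.01 − 0.75)/(1.05 − 0.75) = 0.2600/0.3000 = 0.8667
Terminal stock prices: S_uuu = 81.03, S_uud = 57.88, S_udd = 41.34, S_ddd = 29.53
Terminal payoffs (K − S): max(-27.03, 0) = 0, max(-3.881, 0) = 0, max(12.66, 0) = 12.66, max(24.47, 0) = 24.47
Node uu (S = 77.17): continuation = 1/1.01·[0.8667·0.0000 + 0.1333·0.0000] = 0.0000; exercise value = 0.0000 ≤ continuation, so V_uu = 0.0000
Node ud (S = 55.12): continuation = 1/1.01·[0.8667·0.0000 + 0.1333·12.6562] = 1.6708; exercise value = 0.0000 ≤ continuation, so V_ud = 1.6708
Node dd (S = 39.38): continuation = 1/1.01·[0.8667·12.6562 + 0.1333·24.4688] = 14.0903; exercise value = 14.6250 > continuation, so V_dd = 14.6250 (exercise)
Node u (S = 73.5): continuation = 1/1.01·[0.8667·0.0000 + 0.1333·1.6708] = 0.2206; exercise value = 0.0000 ≤ continuation, so V_u = 0.2206
Node d (S = 52.5): continuation = 1/1.01·[0.8667·1.6708 + 0.1333·14.6250] = 3.3644; exercise value = 1.5000 ≤ continuation, so V_d = 3.3644
Node 0 (S = 70): continuation = 1/1.01·[0.8667·0.2206 + 0.1333·3.3644] = 0.6334; exercise value = 0.0000 ≤ continuation, so V_0 = 0.6334

£0.63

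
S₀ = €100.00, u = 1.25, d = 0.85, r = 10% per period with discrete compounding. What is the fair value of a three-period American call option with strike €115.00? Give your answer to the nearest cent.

Risk-neutral probability p = (1 + 0.1 − 0.85)/(1.25 − 0.85) = 0.2500/0.4000 = 0.6250
Terminal stock prices: S_uuu = 195.3, S_uud = 132.8, S_udd = 90.31, S_ddd = 61.41
Terminal payoffs (S − K): max(80.31, 0) = 80.31, max(17.81, 0) = 17.81, max(-24.69, 0) = 0, max(-53.59, 0) = 0
Node uu (S = 156.2): continuation = 1/1.1·[0.6250·80.3125 + 0.3750·17.8125] = 51.7045; exercise value = 41.2500 ≤ continuation, so V_uu = 51.7045
Node ud (S = 106.2): continuation = 1/1.1·[0.6250·17.8125 + 0.3750·0.0000] = 10.1207; exercise value = 0.0000 ≤ continuation, so V_ud = 10.1207
Node dd (S = 72.25): continuation = 1/1.1·[0.6250·0.0000 + 0.3750·0.0000] = 0.0000; exercise value = 0.0000 ≤ continuation, so V_dd = 0.0000
Node u (S = 125): continuation = 1/1.1·[0.6250·51.7045 + 0.3750·10.1207] = 32.8278; exercise value = 10.0000 ≤ continuation, so V_u = 32.8278
Node d (S = 85): continuation = 1/1.1·[0.6250·10.1207 + 0.3750·0.0000] = 5.7504; exercise value = 0.0000 ≤ continuation, so V_d = 5.7504
Node 0 (S = 100): continuation = 1/1.1·[0.6250·32.8278 + 0.3750·5.7504] = 20.6125; exercise value = 0.0000 ≤ continuation, so V_0 = 20.6125

€20.61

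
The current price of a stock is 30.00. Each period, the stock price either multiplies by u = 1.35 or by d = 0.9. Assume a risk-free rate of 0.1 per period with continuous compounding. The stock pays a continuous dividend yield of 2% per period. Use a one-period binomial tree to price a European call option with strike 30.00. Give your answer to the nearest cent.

Per-period risk-free factor R = e^0.1 = 1.1052; dividend-adjusted growth = e^(0.1−0.02) = 1.0833.
Risk-neutral probability p = (1.0833 − 0.9)/(1.35 − 0.9) = 0.1833/0.4500 = 0.4073
Terminal stock prices: S_u = 40.5, S_d = 27
Terminal payoffs (S − K): max(10.5, 0) = 10.5, max(-3, 0) = 0
Node 0 (S = 30): V_0 = e^(−0.1)·[0.4073·10.5000 + 0.5927·0.0000] = 3.8697

3.87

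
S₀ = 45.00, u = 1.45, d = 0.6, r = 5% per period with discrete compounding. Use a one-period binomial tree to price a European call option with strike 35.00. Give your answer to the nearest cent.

15.25

Risk-neutral probability p = (1 + 0.05 − 0.6)/(1.45 − 0.6) = 0.4500/0.8500 = 0.5294
Terminal stock prices: S_u = 65.25, S_d = 27
Terminal payoffs (S − K): max(30.25, 0) = 30.25, max(-8, 0) = 0
Node 0 (S = 45): V_0 = 1/1.05·[0.5294·30.2500 + 0.4706·0.0000] = 15.2521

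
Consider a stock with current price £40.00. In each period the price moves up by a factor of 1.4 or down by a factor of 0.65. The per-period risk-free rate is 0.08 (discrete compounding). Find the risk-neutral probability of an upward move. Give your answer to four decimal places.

Risk-neutral probability p = (1 + 0.08 − 0.65)/(1.4 − 0.65) = 0.4300/0.7500 = 0.5733

p = 0.5733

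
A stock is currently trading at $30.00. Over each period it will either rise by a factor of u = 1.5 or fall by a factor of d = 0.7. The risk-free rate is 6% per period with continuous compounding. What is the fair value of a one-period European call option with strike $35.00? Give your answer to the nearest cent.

$4.26

Risk-neutral probability p = (e^0.06 − 0.7)/(1.5 − 0.7) = 0.3618/0.8000 = 0.4523
Terminal stock prices: S_u = 45, S_d = 21
Terminal payoffs (S − K): max(10, 0) = 10, max(-14, 0) = 0
Node 0 (S = 30): V_0 = e^(−0.06)·[0.4523·10.0000 + 0.5477·0.0000] = 4.2596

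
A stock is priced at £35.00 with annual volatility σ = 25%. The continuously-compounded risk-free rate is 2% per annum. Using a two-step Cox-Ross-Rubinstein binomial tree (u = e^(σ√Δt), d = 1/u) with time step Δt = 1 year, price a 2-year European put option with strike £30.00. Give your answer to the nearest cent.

CRR parameters: u = e^(σ√Δt) = e^(0.25·√1) = 1.2840, d = 1/u = 0.7788
Per-period rate: rΔt = 0.02·1 = 0.02, so R = e^0.02 = 1.0202
Risk-neutral probability p = (e^0.02 − 0.7788)/(1.2840 − 0.7788) = 0.2414/0.5052 = 0.4778
Terminal stock prices: S_uu = 57.71, S_ud = 35, S_dd = 21.23
Terminal payoffs (K − S): max(-27.71, 0) = 0, max(-5, 0) = 0, max(8.771, 0) = 8.771
Node u (S = 44.94): V_u = e^(−0.02)·[0.4778·0.0000 + 0.5222·0.0000] = 0.0000
Node d (S = 27.26): V_d = e^(−0.02)·[0.4778·0.0000 + 0.5222·8.7714] = 4.4897
Node 0 (S = 35): V_0 = e^(−0.02)·[0.4778·0.0000 + 0.5222·4.4897] = 2.2980

£2.30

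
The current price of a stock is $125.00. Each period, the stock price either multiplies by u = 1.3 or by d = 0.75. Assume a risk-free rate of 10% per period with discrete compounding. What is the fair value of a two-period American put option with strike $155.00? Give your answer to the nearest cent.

$30.00

Risk-neutral probability p = (1 + 0.1 − 0.75)/(1.3 − 0.75) = 0.3500/0.5500 = 0.6364
Terminal stock prices: S_uu = 211.3, S_ud = 121.9, S_dd = 70.31
Terminal payoffs (K − S): max(-56.25, 0) = 0, max(33.12, 0) = 33.12, max(84.69, 0) = 84.69
Node u (S = 162.5): continuation = 1/1.1·[0.6364·0.0000 + 0.3636·33.1250] = 10.9504; exercise value = 0.0000 ≤ continuation, so V_u = 10.9504
Node d (S = 93.75): continuation = 1/1.1·[0.6364·33.1250 + 0.3636·84.6875] = 47.1591; exercise value = 61.2500 > continuation, so V_d = 61.2500 (exercise)
Node 0 (S = 125): continuation = 1/1.1·[0.6364·10.9504 + 0.3636·61.2500] = 26.5829; exercise value = 30.0000 > continuation, so V_0 = 30.0000 (exercise)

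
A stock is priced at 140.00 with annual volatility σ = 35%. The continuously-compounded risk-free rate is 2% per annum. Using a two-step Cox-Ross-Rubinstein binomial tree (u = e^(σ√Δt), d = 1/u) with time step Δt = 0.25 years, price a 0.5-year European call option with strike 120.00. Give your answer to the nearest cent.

27.12

CRR parameters: u = e^(σ√Δt) = e^(0.35·√0.25) = 1.1912, d = 1/u = 0.8395
Per-period rate: rΔt = 0.02·0.25 = 0.005, so R = e^0.005 = 1.0050
Risk-neutral probability p = (e^0.005 − 0.8395)/(1.1912 − 0.8395) = 0.1656/0.3518 = 0.4706
Terminal stock prices: S_uu = 198.7, S_ud = 140, S_dd = 98.66
Terminal payoffs (S − K): max(78.67, 0) = 78.67, max(20, 0) = 20, max(-21.34, 0) = 0
Node u (S = 166.8): V_u = e^(−0.005)·[0.4706·78.6695 + 0.5294·20.0000] = 47.3730
Node d (S = 117.5): V_d = e^(−0.005)·[0.4706·20.0000 + 0.5294·0.0000] = 9.3653
Node 0 (S = 140): V_0 = e^(−0.005)·[0.4706·47.3730 + 0.5294·9.3653] = 27.1161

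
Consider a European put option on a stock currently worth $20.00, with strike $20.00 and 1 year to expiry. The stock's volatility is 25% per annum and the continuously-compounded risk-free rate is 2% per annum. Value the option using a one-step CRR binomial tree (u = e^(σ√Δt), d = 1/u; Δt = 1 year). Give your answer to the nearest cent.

$2.26

CRR parameters: u = e^(σ√Δt) = e^(0.25·√1) = 1.2840, d = 1/u = 0.7788
Per-period rate: rΔt = 0.02·1 = 0.02, so R = e^0.02 = 1.0202
Risk-neutral probability p = (e^0.02 − 0.7788)/(1.2840 − 0.7788) = 0.2414/0.5052 = 0.4778
Terminal stock prices: S_u = 25.68, S_d = 15.58
Terminal payoffs (K − S): max(-5.681, 0) = 0, max(4.424, 0) = 4.424
Node 0 (S = 20): V_0 = e^(−0.02)·[0.4778·0.0000 + 0.5222·4.4240] = 2.2644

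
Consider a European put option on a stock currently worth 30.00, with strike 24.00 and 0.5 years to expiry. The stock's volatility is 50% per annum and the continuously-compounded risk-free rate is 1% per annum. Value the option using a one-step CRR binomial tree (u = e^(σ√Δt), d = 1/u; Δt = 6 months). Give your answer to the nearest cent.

1.69

CRR parameters: u = e^(σ√Δt) = e^(0.5·√0.5) = 1.4241, d = 1/u = 0.7022
Per-period rate: rΔt = 0.01·0.5 = 0.005, so R = e^0.005 = 1.0050
Risk-neutral probability p = (e^0.005 − 0.7022)/(1.4241 − 0.7022) = 0.3028/0.7219 = 0.4195
Terminal stock prices: S_u = 42.72, S_d = 21.07
Terminal payoffs (K − S): max(-18.72, 0) = 0, max(2.934, 0) = 2.934
Node 0 (S = 30): V_0 = e^(−0.005)·[0.4195·0.0000 + 0.5805·2.9343] = 1.6950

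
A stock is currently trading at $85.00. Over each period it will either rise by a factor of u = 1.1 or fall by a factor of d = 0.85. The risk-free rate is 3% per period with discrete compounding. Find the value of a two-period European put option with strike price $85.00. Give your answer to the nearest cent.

Risk-neutral probability p = (1 + 0.03 − 0.85)/(1.1 − 0.85) = 0.1800/0.2500 = 0.7200
Terminal stock prices: S_uu = 102.9, S_ud = 79.48, S_dd = 61.41
Terminal payoffs (K − S): max(-17.85, 0) = 0, max(5.525, 0) = 5.525, max(23.59, 0) = 23.59
Node u (S = 93.5): V_u = 1/1.03·[0.7200·0.0000 + 0.2800·5.5250] = 1.5019
Node d (S = 72.25): V_d = 1/1.03·[0.7200·5.5250 + 0.2800·23.5875] = 10.2743
Node 0 (S = 85): V_0 = 1/1.03·[0.7200·1.5019 + 0.2800·10.2743] = 3.8429

$3.84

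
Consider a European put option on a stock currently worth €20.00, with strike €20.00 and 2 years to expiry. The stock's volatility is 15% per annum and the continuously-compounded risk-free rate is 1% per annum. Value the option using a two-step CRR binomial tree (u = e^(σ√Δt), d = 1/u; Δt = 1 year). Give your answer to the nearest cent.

€1.29

CRR parameters: u = e^(σ√Δt) = e^(0.15·√1) = 1.1618, d = 1/u = 0.8607
Per-period rate: rΔt = 0.01·1 = 0.01, so R = e^0.01 = 1.0101
Risk-neutral probability p = (e^0.01 − 0.8607)/(1.1618 − 0.8607) = 0.1493/0.3011 = 0.4959
Terminal stock prices: S_uu = 27, S_ud = 20, S_dd = 14.82
Terminal payoffs (K − S): max(-6.997, 0) = 0, max(0, 0) = 0, max(5.184, 0) = 5.184
Node u (S = 23.24): V_u = e^(−0.01)·[0.4959·0.0000 + 0.5041·0.0000] = 0.0000
Node d (S = 17.21): V_d = e^(−0.01)·[0.4959·0.0000 + 0.5041·5.1836] = 2.5868
Node 0 (S = 20): V_0 = e^(−0.01)·[0.4959·0.0000 + 0.5041·2.5868] = 1.2909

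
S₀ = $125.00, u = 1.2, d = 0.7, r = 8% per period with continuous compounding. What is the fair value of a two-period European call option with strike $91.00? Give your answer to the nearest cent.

Risk-neutral probability p = (e^0.08 − 0.7)/(1.2 − 0.7) = 0.3833/0.5000 = 0.7666
Terminal stock prices: S_uu = 180, S_ud = 105, S_dd = 61.25
Terminal payoffs (S − K): max(89, 0) = 89, max(14, 0) = 14, max(-29.75, 0) = 0
Node u (S = 150): V_u = e^(−0.08)·[0.7666·89.0000 + 0.2334·14.0000] = 65.9964
Node d (S = 87.5): V_d = e^(−0.08)·[0.7666·14.0000 + 0.2334·0.0000] = 9.9069
Node 0 (S = 125): V_0 = e^(−0.08)·[0.7666·65.9964 + 0.2334·9.9069] = 48.8362

$48.84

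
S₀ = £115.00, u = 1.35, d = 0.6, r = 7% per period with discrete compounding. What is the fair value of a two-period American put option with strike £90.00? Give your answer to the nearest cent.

Risk-neutral probability p = (1 + 0.07 − 0.6)/(1.35 − 0.6) = 0.4700/0.7500 = 0.6267
Terminal stock prices: S_uu = 209.6, S_ud = 93.15, S_dd = 41.4
Terminal payoffs (K − S): max(-119.6, 0) = 0, max(-3.15, 0) = 0, max(48.6, 0) = 48.6
Node u (S = 155.2): continuation = 1/1.07·[0.6267·0.0000 + 0.3733·0.0000] = 0.0000; exercise value = 0.0000 ≤ continuation, so V_u = 0.0000
Node d (S = 69): continuation = 1/1.07·[0.6267·0.0000 + 0.3733·48.6000] = 16.9570; exercise value = 21.0000 > continuation, so V_d = 21.0000 (exercise)
Node 0 (S = 115): continuation = 1/1.07·[0.6267·0.0000 + 0.3733·21.0000] = 7.3271; exercise value = 0.0000 ≤ continuation, so V_0 = 7.3271

£7.33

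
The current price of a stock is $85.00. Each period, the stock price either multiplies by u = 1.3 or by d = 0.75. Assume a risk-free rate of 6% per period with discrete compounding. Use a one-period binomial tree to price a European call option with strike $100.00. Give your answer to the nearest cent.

$5.58

Risk-neutral probability p = (1 + 0.06 − 0.75)/(1.3 − 0.75) = 0.3100/0.5500 = 0.5636
Terminal stock prices: S_u = 110.5, S_d = 63.75
Terminal payoffs (S − K): max(10.5, 0) = 10.5, max(-36.25, 0) = 0
Node 0 (S = 85): V_0 = 1/1.06·[0.5636·10.5000 + 0.4364·0.0000] = 5.5832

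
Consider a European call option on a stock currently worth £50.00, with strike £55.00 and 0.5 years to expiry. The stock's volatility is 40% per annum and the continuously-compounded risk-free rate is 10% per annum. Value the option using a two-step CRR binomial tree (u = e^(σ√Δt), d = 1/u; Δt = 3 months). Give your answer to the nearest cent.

£4.91

CRR parameters: u = e^(σ√Δt) = e^(0.4·√0.25) = 1.2214, d = 1/u = 0.8187
Per-period rate: rΔt = 0.1·0.25 = 0.025, so R = e^0.025 = 1.0253
Risk-neutral probability p = (e^0.025 − 0.8187)/(1.2214 − 0.8187) = 0.2066/0.4027 = 0.5130
Terminal stock prices: S_uu = 74.59, S_ud = 50, S_dd = 33.52
Terminal payoffs (S − K): max(19.59, 0) = 19.59, max(-5, 0) = 0, max(-21.48, 0) = 0
Node u (S = 61.07): V_u = e^(−0.025)·[0.5130·19.5912 + 0.4870·0.0000] = 9.8028
Node d (S = 40.94): V_d = e^(−0.025)·[0.5130·0.0000 + 0.4870·0.0000] = 0.0000
Node 0 (S = 50): V_0 = e^(−0.025)·[0.5130·9.8028 + 0.4870·0.0000] = 4.9050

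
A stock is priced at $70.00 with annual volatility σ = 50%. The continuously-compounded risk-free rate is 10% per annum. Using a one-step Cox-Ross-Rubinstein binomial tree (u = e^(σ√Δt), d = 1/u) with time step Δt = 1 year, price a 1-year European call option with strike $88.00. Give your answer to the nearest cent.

$11.87

CRR parameters: u = e^(σ√Δt) = e^(0.5·√1) = 1.6487, d = 1/u = 0.6065
Per-period rate: rΔt = 0.1·1 = 0.1, so R = e^0.1 = 1.1052
Risk-neutral probability p = (e^0.1 − 0.6065)/(1.6487 − 0.6065) = 0.4986/1.0422 = 0.4785
Terminal stock prices: S_u = 115.4, S_d = 42.46
Terminal payoffs (S − K): max(27.41, 0) = 27.41, max(-45.54, 0) = 0
Node 0 (S = 70): V_0 = e^(−0.1)·[0.4785·27.4105 + 0.5215·0.0000] = 11.8666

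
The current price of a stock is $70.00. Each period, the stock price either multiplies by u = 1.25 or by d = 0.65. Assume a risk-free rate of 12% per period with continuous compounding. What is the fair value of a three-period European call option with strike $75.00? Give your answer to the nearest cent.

$21.70

Risk-neutral probability p = (e^0.12 − 0.65)/(1.25 − 0.65) = 0.4775/0.6000 = 0.7958
Terminal stock prices: S_uuu = 136.7, S_uud = 71.09, S_udd = 36.97, S_ddd = 19.22
Terminal payoffs (S − K): max(61.72, 0) = 61.72, max(-3.906, 0) = 0, max(-38.03, 0) = 0, max(-55.78, 0) = 0
Node uu (S = 109.4): V_uu = e^(−0.12)·[0.7958·61.7188 + 0.2042·0.0000] = 43.5633
Node ud (S = 56.88): V_ud = e^(−0.12)·[0.7958·0.0000 + 0.2042·0.0000] = 0.0000
Node dd (S = 29.58): V_dd = e^(−0.12)·[0.7958·0.0000 + 0.2042·0.0000] = 0.0000
Node u (S = 87.5): V_u = e^(−0.12)·[0.7958·43.5633 + 0.2042·0.0000] = 30.7486
Node d (S = 45.5): V_d = e^(−0.12)·[0.7958·0.0000 + 0.2042·0.0000] = 0.0000
Node 0 (S = 70): V_0 = e^(−0.12)·[0.7958·30.7486 + 0.2042·0.0000] = 21.7035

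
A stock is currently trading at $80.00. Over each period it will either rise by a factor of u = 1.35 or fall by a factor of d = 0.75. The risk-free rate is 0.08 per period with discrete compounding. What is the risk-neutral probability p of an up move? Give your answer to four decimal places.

Risk-neutral probability p = (1 + 0.08 − 0.75)/(1.35 − 0.75) = 0.3300/0.6000 = 0.5500

p = 0.5500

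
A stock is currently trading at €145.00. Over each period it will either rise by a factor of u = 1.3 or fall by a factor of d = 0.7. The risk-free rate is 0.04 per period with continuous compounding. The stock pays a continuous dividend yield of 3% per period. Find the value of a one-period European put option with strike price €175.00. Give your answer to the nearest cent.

€34.13

Per-period risk-free factor R = e^0.04 = 1.0408; dividend-adjusted growth = e^(0.04−0.03) = 1.0101.
Risk-neutral probability p = (1.0101 − 0.7)/(1.3 − 0.7) = 0.3101/0.6000 = 0.5168
Terminal stock prices: S_u = 188.5, S_d = 101.5
Terminal payoffs (K − S): max(-13.5, 0) = 0, max(73.5, 0) = 73.5
Node 0 (S = 145): V_0 = e^(−0.04)·[0.5168·0.0000 + 0.4832·73.5000] = 34.1261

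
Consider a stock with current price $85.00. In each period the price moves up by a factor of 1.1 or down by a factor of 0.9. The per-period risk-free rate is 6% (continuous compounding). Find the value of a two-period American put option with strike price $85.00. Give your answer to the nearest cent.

Risk-neutral probability p = (e^0.06 − 0.9)/(1.1 − 0.9) = 0.1618/0.2000 = 0.8092
Terminal stock prices: S_uu = 102.9, S_ud = 84.15, S_dd = 68.85
Terminal payoffs (K − S): max(-17.85, 0) = 0, max(0.85, 0) = 0.85, max(16.15, 0) = 16.15
Node u (S = 93.5): continuation = e^(−0.06)·[0.8092·0.0000 + 0.1908·0.8500] = 0.1527; exercise value = 0.0000 ≤ continuation, so V_u = 0.1527
Node d (S = 76.5): continuation = e^(−0.06)·[0.8092·0.8500 + 0.1908·16.1500] = 3.5500; exercise value = 8.5000 > continuation, so V_d = 8.5000 (exercise)
Node 0 (S = 85): continuation = e^(−0.06)·[0.8092·0.1527 + 0.1908·8.5000] = 1.6439; exercise value = 0.0000 ≤ continuation, so V_0 = 1.6439

$1.64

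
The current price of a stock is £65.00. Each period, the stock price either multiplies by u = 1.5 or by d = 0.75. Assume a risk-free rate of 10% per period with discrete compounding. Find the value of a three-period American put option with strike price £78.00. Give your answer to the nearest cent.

Risk-neutral probability p = (1 + 0.1 − 0.75)/(1.5 − 0.75) = 0.3500/0.7500 = 0.4667
Terminal stock prices: S_uuu = 219.4, S_uud = 109.7, S_udd = 54.84, S_ddd = 27.42
Terminal payoffs (K − S): max(-141.4, 0) = 0, max(-31.69, 0) = 0, max(23.16, 0) = 23.16, max(50.58, 0) = 50.58
Node uu (S = 146.2): continuation = 1/1.1·[0.4667·0.0000 + 0.5333·0.0000] = 0.0000; exercise value = 0.0000 ≤ continuation, so V_uu = 0.0000
Node ud (S = 73.12): continuation = 1/1.1·[0.4667·0.0000 + 0.5333·23.1562] = 11.2273; exercise value = 4.8750 ≤ continuation, so V_ud = 11.2273
Node dd (S = 36.56): continuation = 1/1.1·[0.4667·23.1562 + 0.5333·50.5781] = 34.3466; exercise value = 41.4375 > continuation, so V_dd = 41.4375 (exercise)
Node u (S = 97.5): continuation = 1/1.1·[0.4667·0.0000 + 0.5333·11.2273] = 5.4435; exercise value = 0.0000 ≤ continuation, so V_u = 5.4435
Node d (S = 48.75): continuation = 1/1.1·[0.4667·11.2273 + 0.5333·41.4375] = 24.8540; exercise value = 29.2500 > continuation, so V_d = 29.2500 (exercise)
Node 0 (S = 65): continuation = 1/1.1·[0.4667·5.4435 + 0.5333·29.2500] = 16.4912; exercise value = 13.0000 ≤ continuation, so V_0 = 16.4912

£16.49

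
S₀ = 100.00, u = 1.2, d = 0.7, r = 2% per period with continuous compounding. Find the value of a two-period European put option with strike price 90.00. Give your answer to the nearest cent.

Risk-neutral probability p = (e^0.02 − 0.7)/(1.2 − 0.7) = 0.3202/0.5000 = 0.6404
Terminal stock prices: S_uu = 144, S_ud = 84, S_dd = 49
Terminal payoffs (K − S): max(-54, 0) = 0, max(6, 0) = 6, max(41, 0) = 41
Node u (S = 120): V_u = e^(−0.02)·[0.6404·0.0000 + 0.3596·6.0000] = 2.1149
Node d (S = 70): V_d = e^(−0.02)·[0.6404·6.0000 + 0.3596·41.0000] = 18.2179
Node 0 (S = 100): V_0 = e^(−0.02)·[0.6404·2.1149 + 0.3596·18.2179] = 7.7489

7.75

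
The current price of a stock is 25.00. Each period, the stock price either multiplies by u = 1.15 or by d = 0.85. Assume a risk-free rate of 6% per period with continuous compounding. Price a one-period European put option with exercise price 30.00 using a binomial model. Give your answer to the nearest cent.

Risk-neutral probability p = (e^0.06 − 0.85)/(1.15 − 0.85) = 0.2118/0.3000 = 0.7061
Terminal stock prices: S_u = 28.75, S_d = 21.25
Terminal payoffs (K − S): max(1.25, 0) = 1.25, max(8.75, 0) = 8.75
Node 0 (S = 25): V_0 = e^(−0.06)·[0.7061·1.2500 + 0.2939·8.7500] = 3.2529

3.25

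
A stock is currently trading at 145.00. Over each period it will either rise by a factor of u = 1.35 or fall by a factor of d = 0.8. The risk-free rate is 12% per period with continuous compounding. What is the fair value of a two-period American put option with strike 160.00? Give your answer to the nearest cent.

16.43

Risk-neutral probability p = (e^0.12 − 0.8)/(1.35 − 0.8) = 0.3275/0.5500 = 0.5954
Terminal stock prices: S_uu = 264.3, S_ud = 156.6, S_dd = 92.8
Terminal payoffs (K − S): max(-104.3, 0) = 0, max(3.4, 0) = 3.4, max(67.2, 0) = 67.2
Node u (S = 195.8): continuation = e^(−0.12)·[0.5954·0.0000 + 0.4046·3.4000] = 1.2199; exercise value = 0.0000 ≤ continuation, so V_u = 1.2199
Node d (S = 116): continuation = e^(−0.12)·[0.5954·3.4000 + 0.4046·67.2000] = 25.9073; exercise value = 44.0000 > continuation, so V_d = 44.0000 (exercise)
Node 0 (S = 145): continuation = e^(−0.12)·[0.5954·1.2199 + 0.4046·44.0000] = 16.4317; exercise value = 15.0000 ≤ continuation, so V_0 = 16.4317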